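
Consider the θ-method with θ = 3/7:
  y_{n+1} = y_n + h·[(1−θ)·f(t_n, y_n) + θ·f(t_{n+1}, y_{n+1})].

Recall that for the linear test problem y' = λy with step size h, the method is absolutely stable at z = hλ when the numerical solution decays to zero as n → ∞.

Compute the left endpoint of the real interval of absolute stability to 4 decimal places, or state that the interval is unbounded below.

left endpoint -14.0000.

On y'=λy, z=hλ:
  y_{n+1} = y_n + z·[4/7·y_n + 3/7·y_{n+1}] ⇒ (1 − 3/7z)y_{n+1} = (1 + 4/7z)y_n
  R(z) = (1 + 4/7z)/(1 − 3/7z).

Need |R(x)|<1, x<0.
x=-1.53: |R|=0.0759
R=−1: 1+4/7x = −1+3/7x ⇒ -1/7x=2 ⇒ x=2/(-1/7)=-14.0000
Confirm numerically:
  x=-11.933: |R|=0.95170 <1
  x=-11.407: |R|=0.93710 <1
  x=-9.467: |R|=0.87195 <1
  x=-6.714: |R|=0.73156 <1
  x=-14.567: |R|=1.01118 >1
  x=-14.380: |R|=1.00758 >1
  x=-14.058: |R|=1.00118 >1
So |R|<1 on (-14.0000, 0).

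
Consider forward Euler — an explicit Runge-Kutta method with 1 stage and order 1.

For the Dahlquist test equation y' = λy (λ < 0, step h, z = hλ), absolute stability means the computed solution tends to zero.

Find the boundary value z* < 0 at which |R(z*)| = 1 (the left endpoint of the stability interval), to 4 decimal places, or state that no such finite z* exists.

Test eqn y'=λy, z=hλ:
  order 1, 1-stage ⇒ R(z)=1+z
  (e.g. R(-0.78)=0.22000, |R|=0.22000)

Find x<0 with |R(x)|<1.
x=-0.78: |R|=0.2200
|R(-2.1)|=1.1000 |R(-1.46)|=0.4600 |R(-1.35)|=0.3500
Bisect:
  x_lo=-2.4299 |R|=1.4299  x_hi=-0.3733 |R|=0.6267
  mid=-1.40162 |R|=0.40162 →hi
  mid=-1.91577 |R|=0.91577 →hi
  mid=-2.17284 |R|=1.17284 →lo
  mid=-2.04430 |R|=1.04430 →lo
  mid=-1.98004 |R|=0.98004 →hi
  mid=-2.01217 |R|=1.01217 →lo
  mid=-1.99610 |R|=0.99610 →hi
  mid=-2.00414 |R|=1.00414 →lo
  mid=-2.00012 |R|=1.00012 →lo
  mid=-1.99811 |R|=0.99811 →hi
  ...
  [-2.00012,-1.99999] ⇒ x*=-2.0000
Interval (-2.0000, 0).

left endpoint -2.0000.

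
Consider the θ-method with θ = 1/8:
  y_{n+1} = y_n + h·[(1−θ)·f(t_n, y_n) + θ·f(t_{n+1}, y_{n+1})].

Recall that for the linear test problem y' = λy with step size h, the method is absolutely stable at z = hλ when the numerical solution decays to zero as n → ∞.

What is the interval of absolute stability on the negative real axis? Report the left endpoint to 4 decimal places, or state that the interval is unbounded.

z∈(-2.6667,0).

Test eqn y'=λy, z=hλ:
  y_{n+1} = y_n + z·[7/8·y_n + 1/8·y_{n+1}] ⇒ (1 − 1/8z)y_{n+1} = (1 + 7/8z)y_n
  Hence R(z) = (1 + 7/8z)/(1 − 1/8z).

Find x<0 with |R(x)|<1.
x=-0.35: |R|=0.6647
R=−1: 1+7/8x = −1+1/8x ⇒ -3/4x=2 ⇒ x=2/(-3/4)=-2.6667
Confirm numerically:
  x=-2.482: |R|=0.89429 <1
  x=-1.685: |R|=0.39184 <1
  x=-1.102: |R|=0.03142 <1
  x=-3.134: |R|=1.25184 >1
  x=-3.131: |R|=1.25029 >1
  x=-2.840: |R|=1.09594 >1
Interval (-2.6667, 0).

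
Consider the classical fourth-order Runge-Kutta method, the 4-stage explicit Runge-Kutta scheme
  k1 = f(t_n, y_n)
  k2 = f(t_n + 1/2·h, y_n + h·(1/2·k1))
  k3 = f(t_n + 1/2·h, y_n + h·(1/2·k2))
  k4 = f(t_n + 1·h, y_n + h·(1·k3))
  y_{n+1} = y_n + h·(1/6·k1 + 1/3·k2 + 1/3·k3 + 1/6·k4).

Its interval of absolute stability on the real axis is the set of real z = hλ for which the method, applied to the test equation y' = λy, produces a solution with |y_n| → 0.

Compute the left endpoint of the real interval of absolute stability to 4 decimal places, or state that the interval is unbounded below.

Set f=λy, z=hλ:
  order 4, 4-stage ⇒ R(z)=1+z+z^2/2+z^3/6+z^4/24
  (e.g. R(-0.5)=0.60677, |R|=0.60677)

Need |R(x)|<1, x<0.
x=-0.5: |R|=0.6068
|R(-2.63)|=0.7900 |R(-2.11)|=0.3763 |R(-1.4)|=0.2827
Bisect:
  x_lo=-3.1880 |R|=1.7974  x_hi=-0.2640 |R|=0.7680
  mid=-1.72600 |R|=0.27634 →hi
  mid=-2.45699 |R|=0.60781 →hi
  mid=-2.82248 |R|=1.05753 →lo
  mid=-2.63974 |R|=0.80183 →hi
  mid=-2.73111 |R|=0.92134 →hi
  mid=-2.77680 |R|=0.98727 →hi
  mid=-2.79964 |R|=1.02185 →lo
  mid=-2.78822 |R|=1.00442 →lo
  mid=-2.78251 |R|=0.99581 →hi
  ...
  [-2.78536,-2.78519] ⇒ x*=-2.7853
Interval (-2.7853, 0).

z* = -2.7853.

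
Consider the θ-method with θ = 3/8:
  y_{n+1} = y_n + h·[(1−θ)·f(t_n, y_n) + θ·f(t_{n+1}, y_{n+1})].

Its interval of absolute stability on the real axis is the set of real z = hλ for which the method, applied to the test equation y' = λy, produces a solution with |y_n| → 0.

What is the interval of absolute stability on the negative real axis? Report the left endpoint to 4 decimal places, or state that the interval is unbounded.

(-8.0000, 0).

Set f=λy, z=hλ:
  y_{n+1} = y_n + z·[5/8·y_n + 3/8·y_{n+1}] ⇒ (1 − 3/8z)y_{n+1} = (1 + 5/8z)y_n
  R(z) = (1 + 5/8z)/(1 − 3/8z).

Boundary: |R(x)|=1, x<0.
x=-0.88: |R|=0.3383
R=−1: 1+5/8x = −1+3/8x ⇒ -1/4x=2 ⇒ x=2/(-1/4)=-8.0000
Confirm numerically:
  x=-5.914: |R|=0.83793 <1
  x=-4.767: |R|=0.71006 <1
  x=-4.628: |R|=0.69183 <1
  x=-4.340: |R|=0.65176 <1
  x=-8.565: |R|=1.03354 >1
  x=-8.376: |R|=1.02270 >1
  x=-8.272: |R|=1.01658 >1
Stable set (-8.0000, 0).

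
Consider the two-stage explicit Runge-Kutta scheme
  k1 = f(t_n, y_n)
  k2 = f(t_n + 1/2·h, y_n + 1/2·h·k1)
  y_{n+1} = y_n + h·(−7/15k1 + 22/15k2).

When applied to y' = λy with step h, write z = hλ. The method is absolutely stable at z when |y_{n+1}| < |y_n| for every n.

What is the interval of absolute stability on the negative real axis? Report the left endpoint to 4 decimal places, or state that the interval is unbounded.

(-1.3636, 0).

Test eqn y'=λy, z=hλ:
  k1=λy_n ⇒ h·k1=z·y_n;  k2=λ(1+1/2z)y_n ⇒ h·k2=z(1+1/2z)y_n
  y_{n+1}/y_n = 1 − 7/15z + 22/15z(1+1/2z) = 1 + z + 11/15z²
  ⇒ R(z) = 1 + z + 11/15z².

Find x<0 with |R(x)|<1.
x=-0.62: |R|=0.6619
R=1: x+11/15x²=0 ⇒ x=−15/11=-1.3636; min R=1−1/(4·11/15)=0.6591>−1
Confirm numerically:
  x=-1.253: |R|=0.89834 <1
  x=-1.221: |R|=0.87228 <1
  x=-0.723: |R|=0.66033 <1
  x=-1.472: |R|=1.11697 >1
  x=-1.441: |R|=1.08175 >1
Stable set (-1.3636, 0).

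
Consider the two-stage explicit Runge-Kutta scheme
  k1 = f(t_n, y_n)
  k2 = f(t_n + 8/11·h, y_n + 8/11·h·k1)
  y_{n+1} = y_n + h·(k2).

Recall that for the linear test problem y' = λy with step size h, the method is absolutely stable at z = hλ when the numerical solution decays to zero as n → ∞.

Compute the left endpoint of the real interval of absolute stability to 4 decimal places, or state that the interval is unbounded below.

With y'=λy (z=hλ):
  k1=λy_n ⇒ h·k1=z·y_n;  k2=λ(1+8/11z)y_n ⇒ h·k2=z(1+8/11z)y_n
  y_{n+1}/y_n = 1 + z(1+8/11z) = 1 + z + 8/11z²
  so R(z) = 1 + z + 8/11z².

Boundary: |R(x)|=1, x<0.
x=-0.77: |R|=0.6612
R=1: x+8/11x²=0 ⇒ x=−11/8=-1.3750; min R=1−1/(4·8/11)=0.6562>−1
Confirm numerically:
  x=-1.159: |R|=0.81793 <1
  x=-1.038: |R|=0.74560 <1
  x=-0.677: |R|=0.65633 <1
  x=-1.776: |R|=1.51795 >1
  x=-1.642: |R|=1.31885 >1
So |R|<1 on (-1.3750, 0).

left endpoint -1.3750.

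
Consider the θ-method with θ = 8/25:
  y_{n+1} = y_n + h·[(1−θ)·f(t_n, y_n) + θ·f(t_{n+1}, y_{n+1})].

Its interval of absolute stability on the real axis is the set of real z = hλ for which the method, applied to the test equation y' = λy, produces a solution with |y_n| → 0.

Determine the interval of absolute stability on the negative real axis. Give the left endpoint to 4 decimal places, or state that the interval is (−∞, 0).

On y'=λy, z=hλ:
  y_{n+1} = y_n + z·[17/25·y_n + 8/25·y_{n+1}] ⇒ (1 − 8/25z)y_{n+1} = (1 + 17/25z)y_n
  R(z) = (1 + 17/25z)/(1 − 8/25z).

Need |R(x)|<1, x<0.
x=-1.34: |R|=0.0622
R=−1: 1+17/25x = −1+8/25x ⇒ -9/25x=2 ⇒ x=2/(-9/25)=-5.5556
Confirm numerically:
  x=-5.237: |R|=0.95714 <1
  x=-4.336: |R|=0.81611 <1
  x=-4.139: |R|=0.78061 <1
  x=-2.659: |R|=0.43661 <1
  x=-6.047: |R|=1.06028 >1
  x=-5.807: |R|=1.03167 >1
Stable set (-5.5556, 0).

z∈(-5.5556,0).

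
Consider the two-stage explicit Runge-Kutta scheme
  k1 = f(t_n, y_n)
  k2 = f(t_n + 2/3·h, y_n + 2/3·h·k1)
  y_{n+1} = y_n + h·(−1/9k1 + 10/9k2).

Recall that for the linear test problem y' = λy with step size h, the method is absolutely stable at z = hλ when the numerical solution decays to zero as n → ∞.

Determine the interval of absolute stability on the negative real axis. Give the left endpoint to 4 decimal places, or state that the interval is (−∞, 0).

(-1.3500, 0).

With y'=λy (z=hλ):
  k1=λy_n ⇒ h·k1=z·y_n;  k2=λ(1+2/3z)y_n ⇒ h·k2=z(1+2/3z)y_n
  y_{n+1}/y_n = 1 − 1/9z + 10/9z(1+2/3z) = 1 + z + 20/27z²
  ⇒ R(z) = 1 + z + 20/27z².

Find x<0 with |R(x)|<1.
x=-0.85: |R|=0.6852
R=1: x+20/27x²=0 ⇒ x=−27/20=-1.3500; min R=1−1/(4·20/27)=0.6625>−1
Confirm numerically:
  x=-1.026: |R|=0.75376 <1
  x=-0.705: |R|=0.66317 <1
  x=-0.672: |R|=0.66251 <1
  x=-1.664: |R|=1.38703 >1
  x=-1.498: |R|=1.16423 >1
  x=-1.433: |R|=1.08810 >1
Stable set (-1.3500, 0).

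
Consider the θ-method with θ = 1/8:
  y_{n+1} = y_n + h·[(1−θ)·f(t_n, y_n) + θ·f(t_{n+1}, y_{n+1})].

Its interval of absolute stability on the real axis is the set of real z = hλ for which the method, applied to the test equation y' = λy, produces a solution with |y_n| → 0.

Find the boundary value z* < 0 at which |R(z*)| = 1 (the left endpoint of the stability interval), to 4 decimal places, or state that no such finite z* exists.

On y'=λy, z=hλ:
  y_{n+1} = y_n + z·[7/8·y_n + 1/8·y_{n+1}] ⇒ (1 − 1/8z)y_{n+1} = (1 + 7/8z)y_n
  so R(z) = (1 + 7/8z)/(1 − 1/8z).

Boundary: |R(x)|=1, x<0.
x=-1.76: |R|=0.4426
R=−1: 1+7/8x = −1+1/8x ⇒ -3/4x=2 ⇒ x=2/(-3/4)=-2.6667
Confirm numerically:
  x=-2.224: |R|=0.74022 <1
  x=-1.873: |R|=0.51767 <1
  x=-1.282: |R|=0.10493 <1
  x=-3.255: |R|=1.31364 >1
  x=-3.169: |R|=1.26985 >1
So |R|<1 on (-2.6667, 0).

z* = -2.6667.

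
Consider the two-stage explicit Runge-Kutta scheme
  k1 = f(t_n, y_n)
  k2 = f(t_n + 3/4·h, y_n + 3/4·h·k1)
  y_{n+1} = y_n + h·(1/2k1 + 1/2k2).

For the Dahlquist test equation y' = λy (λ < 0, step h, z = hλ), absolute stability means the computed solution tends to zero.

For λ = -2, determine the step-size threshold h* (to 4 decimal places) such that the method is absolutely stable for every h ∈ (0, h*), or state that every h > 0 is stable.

Set f=λy, z=hλ:
  k1=λy_n ⇒ h·k1=z·y_n;  k2=λ(1+3/4z)y_n ⇒ h·k2=z(1+3/4z)y_n
  y_{n+1}/y_n = 1 + 1/2z + 1/2z(1+3/4z) = 1 + z + 3/8z²
  Hence R(z) = 1 + z + 3/8z².

Find x<0 with |R(x)|<1.
x=-1.56: |R|=0.3526
R=1: x+3/8x²=0 ⇒ x=−8/3=-2.6667; min R=1−1/(4·3/8)=0.3333>−1
Confirm numerically:
  x=-2.095: |R|=0.55088 <1
  x=-2.033: |R|=0.51691 <1
  x=-1.141: |R|=0.34721 <1
  x=-3.227: |R|=1.67807 >1
  x=-3.049: |R|=1.43715 >1
  x=-2.766: |R|=1.10303 >1
Interval (-2.6667, 0).

(-2.6667,0); λ=-2 ⇒ h* = (8/3)/2 = 1.3333.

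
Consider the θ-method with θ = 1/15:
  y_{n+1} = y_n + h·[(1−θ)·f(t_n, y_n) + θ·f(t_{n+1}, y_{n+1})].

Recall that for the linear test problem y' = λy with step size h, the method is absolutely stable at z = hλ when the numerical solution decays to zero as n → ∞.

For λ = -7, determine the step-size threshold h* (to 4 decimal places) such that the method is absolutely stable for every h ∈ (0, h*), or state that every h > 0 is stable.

(-2.3077,0); λ=-7 ⇒ h* = (30/13)/7 = 0.3297.

With y'=λy (z=hλ):
  y_{n+1} = y_n + z·[14/15·y_n + 1/15·y_{n+1}] ⇒ (1 − 1/15z)y_{n+1} = (1 + 14/15z)y_n
  Hence R(z) = (1 + 14/15z)/(1 − 1/15z).

Solve |R(x)|<1 on ℝ⁻.
x=-1: |R|=0.0625
R=−1: 1+14/15x = −1+1/15x ⇒ -13/15x=2 ⇒ x=2/(-13/15)=-2.3077
Confirm numerically:
  x=-2.173: |R|=0.89804 <1
  x=-1.714: |R|=0.53823 <1
  x=-1.229: |R|=0.13593 <1
  x=-2.651: |R|=1.25285 >1
  x=-2.469: |R|=1.12004 >1
Stable set (-2.3077, 0).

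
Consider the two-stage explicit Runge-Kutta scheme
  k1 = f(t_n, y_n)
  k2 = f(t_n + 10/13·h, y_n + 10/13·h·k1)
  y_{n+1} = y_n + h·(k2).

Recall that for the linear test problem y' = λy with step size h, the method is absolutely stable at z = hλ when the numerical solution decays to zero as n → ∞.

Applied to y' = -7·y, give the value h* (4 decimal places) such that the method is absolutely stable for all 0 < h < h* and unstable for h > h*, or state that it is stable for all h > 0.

On y'=λy, z=hλ:
  k1=λy_n ⇒ h·k1=z·y_n;  k2=λ(1+10/13z)y_n ⇒ h·k2=z(1+10/13z)y_n
  y_{n+1}/y_n = 1 + z(1+10/13z) = 1 + z + 10/13z²
  ⇒ R(z) = 1 + z + 10/13z².

Boundary: |R(x)|=1, x<0.
x=-1.43: |R|=1.1430
R=1: x+10/13x²=0 ⇒ x=−13/10=-1.3000; min R=1−1/(4·10/13)=0.6750>−1
Confirm numerically:
  x=-1.062: |R|=0.80557 <1
  x=-0.808: |R|=0.69420 <1
  x=-0.633: |R|=0.67522 <1
  x=-1.890: |R|=1.85777 >1
  x=-1.886: |R|=1.85015 >1
  x=-1.822: |R|=1.73160 >1
Stable set (-1.3000, 0).

(-1.3000,0); λ=-7 ⇒ h* = (13/10)/7 = 0.1857.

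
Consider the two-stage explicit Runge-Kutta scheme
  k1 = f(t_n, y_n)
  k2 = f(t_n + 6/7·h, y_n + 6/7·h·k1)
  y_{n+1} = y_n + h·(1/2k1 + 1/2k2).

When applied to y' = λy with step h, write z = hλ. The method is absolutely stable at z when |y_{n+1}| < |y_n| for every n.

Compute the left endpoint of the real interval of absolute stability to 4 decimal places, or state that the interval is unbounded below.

On y'=λy, z=hλ:
  k1=λy_n ⇒ h·k1=z·y_n;  k2=λ(1+6/7z)y_n ⇒ h·k2=z(1+6/7z)y_n
  y_{n+1}/y_n = 1 + 1/2z + 1/2z(1+6/7z) = 1 + z + 3/7z²
  so R(z) = 1 + z + 3/7z².

Need |R(x)|<1, x<0.
x=-1.17: |R|=0.4167
R=1: x+3/7x²=0 ⇒ x=−7/3=-2.3333; min R=1−1/(4·3/7)=0.4167>−1
Confirm numerically:
  x=-1.749: |R|=0.56200 <1
  x=-1.542: |R|=0.47704 <1
  x=-1.453: |R|=0.45180 <1
  x=-1.263: |R|=0.42064 <1
  x=-2.711: |R|=1.43879 >1
  x=-2.646: |R|=1.35456 >1
Stable set (-2.3333, 0).

left endpoint -2.3333.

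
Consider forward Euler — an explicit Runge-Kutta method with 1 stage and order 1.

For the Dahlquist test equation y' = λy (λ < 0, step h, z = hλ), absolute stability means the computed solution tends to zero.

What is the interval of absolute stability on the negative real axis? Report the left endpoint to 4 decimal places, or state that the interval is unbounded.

(-2.0000, 0).

Set f=λy, z=hλ:
  order 1, 1-stage ⇒ R(z)=1+z
  (e.g. R(-1.42)=-0.42000, |R|=0.42000)

Solve |R(x)|<1 on ℝ⁻.
x=-1.42: |R|=0.4200
|R(-2.39)|=1.3900 |R(-1.42)|=0.4200 |R(-1.19)|=0.1900
Bisect:
  x_lo=-2.4384 |R|=1.4384  x_hi=-0.3595 |R|=0.6405
  mid=-1.39891 |R|=0.39891 →hi
  mid=-1.91864 |R|=0.91864 →hi
  mid=-2.17850 |R|=1.17850 →lo
  mid=-2.04857 |R|=1.04857 →lo
  mid=-1.98360 |R|=0.98360 →hi
  mid=-2.01609 |R|=1.01609 →lo
  mid=-1.99985 |R|=0.99985 →hi
  mid=-2.00797 |R|=1.00797 →lo
  ...
  [-2.00010,-1.99997] ⇒ x*=-2.0000
So |R|<1 on (-2.0000, 0).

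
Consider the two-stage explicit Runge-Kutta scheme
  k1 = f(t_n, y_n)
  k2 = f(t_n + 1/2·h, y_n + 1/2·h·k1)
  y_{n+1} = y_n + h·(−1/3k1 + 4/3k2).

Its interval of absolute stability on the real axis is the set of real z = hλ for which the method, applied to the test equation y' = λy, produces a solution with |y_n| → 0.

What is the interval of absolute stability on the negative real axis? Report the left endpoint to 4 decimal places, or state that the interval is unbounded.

Test eqn y'=λy, z=hλ:
  k1=λy_n ⇒ h·k1=z·y_n;  k2=λ(1+1/2z)y_n ⇒ h·k2=z(1+1/2z)y_n
  y_{n+1}/y_n = 1 − 1/3z + 4/3z(1+1/2z) = 1 + z + 2/3z²
  R(z) = 1 + z + 2/3z².

Solve |R(x)|<1 on ℝ⁻.
x=-1.57: |R|=1.0733
R=1: x+2/3x²=0 ⇒ x=−3/2=-1.5000; min R=1−1/(4·2/3)=0.6250>−1
Confirm numerically:
  x=-1.310: |R|=0.83407 <1
  x=-1.063: |R|=0.69031 <1
  x=-0.803: |R|=0.62687 <1
  x=-0.736: |R|=0.62513 <1
  x=-1.691: |R|=1.21532 >1
  x=-1.563: |R|=1.06565 >1
Stable set (-1.5000, 0).

z∈(-1.5000,0).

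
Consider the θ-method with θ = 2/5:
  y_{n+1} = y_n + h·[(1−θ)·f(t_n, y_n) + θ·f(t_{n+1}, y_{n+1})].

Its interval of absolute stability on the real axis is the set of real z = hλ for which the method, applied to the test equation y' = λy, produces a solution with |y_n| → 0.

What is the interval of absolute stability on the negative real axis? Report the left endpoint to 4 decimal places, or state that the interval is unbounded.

With y'=λy (z=hλ):
  y_{n+1} = y_n + z·[3/5·y_n + 2/5·y_{n+1}] ⇒ (1 − 2/5z)y_{n+1} = (1 + 3/5z)y_n
  so R(z) = (1 + 3/5z)/(1 − 2/5z).

Find x<0 with |R(x)|<1.
x=-0.67: |R|=0.4716
R=−1: 1+3/5x = −1+2/5x ⇒ -1/5x=2 ⇒ x=2/(-1/5)=-10.0000
Confirm numerically:
  x=-9.749: |R|=0.98975 <1
  x=-8.719: |R|=0.94291 <1
  x=-8.361: |R|=0.92455 <1
  x=-7.557: |R|=0.87854 <1
  x=-10.523: |R|=1.02008 >1
  x=-10.329: |R|=1.01282 >1
  x=-10.242: |R|=1.00950 >1
Stable set (-10.0000, 0).

(-10.0000, 0).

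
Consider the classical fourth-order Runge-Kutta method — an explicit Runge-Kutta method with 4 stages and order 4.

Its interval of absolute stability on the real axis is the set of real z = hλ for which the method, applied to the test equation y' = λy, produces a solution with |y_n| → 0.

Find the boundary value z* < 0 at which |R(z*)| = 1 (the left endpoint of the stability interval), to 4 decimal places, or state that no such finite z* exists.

z* = -2.7853.

On y'=λy, z=hλ:
  order 4, 4-stage ⇒ R(z)=1+z+z^2/2+z^3/6+z^4/24
  (e.g. R(-0.65)=0.52292, |R|=0.52292)

Find x<0 with |R(x)|<1.
x=-0.65: |R|=0.5229
|R(-2.43)|=0.5838 |R(-1.41)|=0.2815 |R(-0.54)|=0.5831
Bisect:
  x_lo=-3.3265 |R|=2.1733  x_hi=-0.3336 |R|=0.7164
  mid=-1.83005 |R|=0.29034 →hi
  mid=-2.57827 |R|=0.73017 →hi
  mid=-2.95237 |R|=1.28255 →lo
  mid=-2.76532 |R|=0.97030 →hi
  mid=-2.85885 |R|=1.11668 →lo
  mid=-2.81208 |R|=1.04115 →lo
  mid=-2.78870 |R|=1.00515 →lo
  mid=-2.77701 |R|=0.98758 →hi
  ...
  [-2.78541,-2.78523] ⇒ x*=-2.7853
Stable set (-2.7853, 0).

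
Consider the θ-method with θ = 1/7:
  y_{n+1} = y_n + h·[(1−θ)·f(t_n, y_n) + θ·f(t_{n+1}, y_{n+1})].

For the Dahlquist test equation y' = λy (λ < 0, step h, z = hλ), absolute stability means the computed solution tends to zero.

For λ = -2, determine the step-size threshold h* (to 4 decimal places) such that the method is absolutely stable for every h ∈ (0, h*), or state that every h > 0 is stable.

(-2.8000,0); λ=-2 ⇒ h* = (14/5)/2 = 1.4000.

Test eqn y'=λy, z=hλ:
  y_{n+1} = y_n + z·[6/7·y_n + 1/7·y_{n+1}] ⇒ (1 − 1/7z)y_{n+1} = (1 + 6/7z)y_n
  R(z) = (1 + 6/7z)/(1 − 1/7z).

Find x<0 with |R(x)|<1.
x=-0.54: |R|=0.4987
R=−1: 1+6/7x = −1+1/7x ⇒ -5/7x=2 ⇒ x=2/(-5/7)=-2.8000
Confirm numerically:
  x=-2.238: |R|=0.69582 <1
  x=-1.908: |R|=0.49933 <1
  x=-1.695: |R|=0.36458 <1
  x=-1.392: |R|=0.16111 <1
  x=-3.275: |R|=1.23114 >1
  x=-3.240: |R|=1.21484 >1
Stable set (-2.8000, 0).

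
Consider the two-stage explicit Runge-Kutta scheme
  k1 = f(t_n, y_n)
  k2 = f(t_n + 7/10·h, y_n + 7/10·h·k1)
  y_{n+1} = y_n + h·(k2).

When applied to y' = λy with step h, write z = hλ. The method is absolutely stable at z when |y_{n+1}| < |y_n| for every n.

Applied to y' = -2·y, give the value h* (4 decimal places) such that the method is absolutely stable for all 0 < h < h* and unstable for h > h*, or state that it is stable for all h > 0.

With y'=λy (z=hλ):
  k1=λy_n ⇒ h·k1=z·y_n;  k2=λ(1+7/10z)y_n ⇒ h·k2=z(1+7/10z)y_n
  y_{n+1}/y_n = 1 + z(1+7/10z) = 1 + z + 7/10z²
  R(z) = 1 + z + 7/10z².

Find x<0 with |R(x)|<1.
x=-0.74: |R|=0.6433
R=1: x+7/10x²=0 ⇒ x=−10/7=-1.4286; min R=1−1/(4·7/10)=0.6429>−1
Confirm numerically:
  x=-1.347: |R|=0.92309 <1
  x=-0.966: |R|=0.68721 <1
  x=-0.741: |R|=0.64336 <1
  x=-0.626: |R|=0.64831 <1
  x=-1.795: |R|=1.46042 >1
  x=-1.623: |R|=1.22089 >1
  x=-1.454: |R|=1.02588 >1
Stable set (-1.4286, 0).

(-1.4286,0); λ=-2 ⇒ h* = (10/7)/2 = 0.7143.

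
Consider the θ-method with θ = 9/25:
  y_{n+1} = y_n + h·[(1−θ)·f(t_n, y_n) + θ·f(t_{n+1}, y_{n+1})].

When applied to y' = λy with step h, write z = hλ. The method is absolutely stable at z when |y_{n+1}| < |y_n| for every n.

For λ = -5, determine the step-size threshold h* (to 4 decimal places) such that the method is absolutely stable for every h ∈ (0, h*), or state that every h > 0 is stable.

Test eqn y'=λy, z=hλ:
  y_{n+1} = y_n + z·[16/25·y_n + 9/25·y_{n+1}] ⇒ (1 − 9/25z)y_{n+1} = (1 + 16/25z)y_n
  R(z) = (1 + 16/25z)/(1 − 9/25z).

Boundary: |R(x)|=1, x<0.
x=-1.1: |R|=0.2120
R=−1: 1+16/25x = −1+9/25x ⇒ -7/25x=2 ⇒ x=2/(-7/25)=-7.1429
Confirm numerically:
  x=-6.862: |R|=0.97734 <1
  x=-5.036: |R|=0.79028 <1
  x=-4.228: |R|=0.67639 <1
  x=-7.716: |R|=1.04248 >1
  x=-7.557: |R|=1.03117 >1
  x=-7.519: |R|=1.02841 >1
Stable set (-7.1429, 0).

(-7.1429,0); λ=-5 ⇒ h* = (50/7)/5 = 1.4286.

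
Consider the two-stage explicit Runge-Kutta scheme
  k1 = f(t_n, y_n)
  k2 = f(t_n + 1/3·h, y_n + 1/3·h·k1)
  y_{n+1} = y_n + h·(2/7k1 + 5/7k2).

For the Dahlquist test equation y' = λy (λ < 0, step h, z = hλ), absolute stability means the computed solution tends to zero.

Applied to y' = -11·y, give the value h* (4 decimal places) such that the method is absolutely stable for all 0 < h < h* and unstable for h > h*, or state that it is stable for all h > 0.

(-4.2000,0); λ=-11 ⇒ h* = (21/5)/11 = 0.3818.

Test eqn y'=λy, z=hλ:
  k1=λy_n ⇒ h·k1=z·y_n;  k2=λ(1+1/3z)y_n ⇒ h·k2=z(1+1/3z)y_n
  y_{n+1}/y_n = 1 + 2/7z + 5/7z(1+1/3z) = 1 + z + 5/21z²
  Hence R(z) = 1 + z + 5/21z².

Need |R(x)|<1, x<0.
x=-1.55: |R|=0.0220
R=1: x+5/21x²=0 ⇒ x=−21/5=-4.2000; min R=1−1/(4·5/21)=-0.0500>−1
Confirm numerically:
  x=-3.856: |R|=0.68418 <1
  x=-3.588: |R|=0.47718 <1
  x=-3.374: |R|=0.33645 <1
  x=-1.856: |R|=0.03582 <1
  x=-4.711: |R|=1.57317 >1
  x=-4.580: |R|=1.41438 >1
  x=-4.225: |R|=1.02515 >1
So |R|<1 on (-4.2000, 0).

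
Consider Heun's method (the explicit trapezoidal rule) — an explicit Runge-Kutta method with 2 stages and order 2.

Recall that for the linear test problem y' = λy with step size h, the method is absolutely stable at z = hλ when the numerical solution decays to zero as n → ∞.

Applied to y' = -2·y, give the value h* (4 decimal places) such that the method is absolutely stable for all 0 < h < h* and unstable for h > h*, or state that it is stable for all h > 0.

On y'=λy, z=hλ:
  order 2, 2-stage ⇒ R(z)=1+z+z^2/2
  (e.g. R(-0.87)=0.50845, |R|=0.50845)

Find x<0 with |R(x)|<1.
x=-0.87: |R|=0.5085
|R(-2.09)|=1.0940 |R(-1.78)|=0.8042 |R(-1.14)|=0.5098
Bisect:
  x_lo=-2.5269 |R|=1.6658  x_hi=-0.1605 |R|=0.8524
  mid=-1.34372 |R|=0.55907 →hi
  mid=-1.93533 |R|=0.93742 →hi
  mid=-2.23113 |R|=1.25784 →lo
  mid=-2.08323 |R|=1.08669 →lo
  mid=-2.00928 |R|=1.00932 →lo
  mid=-1.97230 |R|=0.97269 →hi
  mid=-1.99079 |R|=0.99083 →hi
  mid=-2.00003 |R|=1.00003 →lo
  mid=-1.99541 |R|=0.99542 →hi
  mid=-1.99772 |R|=0.99773 →hi
  ...
  [-2.00003,-1.99989] ⇒ x*=-2.0000
Stable set (-2.0000, 0).

(-2.0000,0); λ=-2 ⇒ h* = 1.0000.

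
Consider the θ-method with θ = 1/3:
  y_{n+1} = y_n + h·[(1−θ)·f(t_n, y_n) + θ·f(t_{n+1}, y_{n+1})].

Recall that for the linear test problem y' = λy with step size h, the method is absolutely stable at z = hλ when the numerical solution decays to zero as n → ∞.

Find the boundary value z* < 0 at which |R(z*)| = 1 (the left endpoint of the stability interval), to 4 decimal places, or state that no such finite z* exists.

Set f=λy, z=hλ:
  y_{n+1} = y_n + z·[2/3·y_n + 1/3·y_{n+1}] ⇒ (1 − 1/3z)y_{n+1} = (1 + 2/3z)y_n
  Hence R(z) = (1 + 2/3z)/(1 − 1/3z).

Boundary: |R(x)|=1, x<0.
x=-1.74: |R|=0.1013
R=−1: 1+2/3x = −1+1/3x ⇒ -1/3x=2 ⇒ x=2/(-1/3)=-6.0000
Confirm numerically:
  x=-5.238: |R|=0.90750 <1
  x=-4.456: |R|=0.79292 <1
  x=-3.156: |R|=0.53801 <1
  x=-6.288: |R|=1.03101 >1
  x=-6.035: |R|=1.00387 >1
  x=-6.033: |R|=1.00365 >1
Stable set (-6.0000, 0).

left endpoint -6.0000.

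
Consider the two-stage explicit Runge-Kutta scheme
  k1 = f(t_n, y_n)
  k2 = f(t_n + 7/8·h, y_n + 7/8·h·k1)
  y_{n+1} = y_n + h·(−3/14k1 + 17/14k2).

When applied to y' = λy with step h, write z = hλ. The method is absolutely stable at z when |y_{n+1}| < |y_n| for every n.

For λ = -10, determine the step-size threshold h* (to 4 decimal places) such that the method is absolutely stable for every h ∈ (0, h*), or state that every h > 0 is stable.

Set f=λy, z=hλ:
  k1=λy_n ⇒ h·k1=z·y_n;  k2=λ(1+7/8z)y_n ⇒ h·k2=z(1+7/8z)y_n
  y_{n+1}/y_n = 1 − 3/14z + 17/14z(1+7/8z) = 1 + z + 17/16z²
  R(z) = 1 + z + 17/16z².

Need |R(x)|<1, x<0.
x=-1.12: |R|=1.2128
R=1: x+17/16x²=0 ⇒ x=−16/17=-0.9412; min R=1−1/(4·17/16)=0.7647>−1
Confirm numerically:
  x=-0.882: |R|=0.94454 <1
  x=-0.725: |R|=0.83348 <1
  x=-0.559: |R|=0.77301 <1
  x=-1.436: |R|=1.75498 >1
  x=-1.088: |R|=1.16973 >1
So |R|<1 on (-0.9412, 0).

(-0.9412,0); λ=-10 ⇒ h* = (16/17)/10 = 0.0941.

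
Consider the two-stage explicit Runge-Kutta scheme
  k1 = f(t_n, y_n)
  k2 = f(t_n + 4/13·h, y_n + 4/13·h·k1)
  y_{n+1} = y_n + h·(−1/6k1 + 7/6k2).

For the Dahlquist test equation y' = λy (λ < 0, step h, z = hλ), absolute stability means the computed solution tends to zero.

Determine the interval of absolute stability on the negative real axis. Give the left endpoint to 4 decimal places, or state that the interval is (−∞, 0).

(-2.7857, 0).

On y'=λy, z=hλ:
  k1=λy_n ⇒ h·k1=z·y_n;  k2=λ(1+4/13z)y_n ⇒ h·k2=z(1+4/13z)y_n
  y_{n+1}/y_n = 1 − 1/6z + 7/6z(1+4/13z) = 1 + z + 14/39z²
  ⇒ R(z) = 1 + z + 14/39z².

Find x<0 with |R(x)|<1.
x=-0.51: |R|=0.5834
R=1: x+14/39x²=0 ⇒ x=−39/14=-2.7857; min R=1−1/(4·14/39)=0.3036>−1
Confirm numerically:
  x=-2.606: |R|=0.83188 <1
  x=-1.817: |R|=0.36815 <1
  x=-1.373: |R|=0.30371 <1
  x=-3.113: |R|=1.36574 >1
  x=-3.101: |R|=1.35097 >1
Stable set (-2.7857, 0).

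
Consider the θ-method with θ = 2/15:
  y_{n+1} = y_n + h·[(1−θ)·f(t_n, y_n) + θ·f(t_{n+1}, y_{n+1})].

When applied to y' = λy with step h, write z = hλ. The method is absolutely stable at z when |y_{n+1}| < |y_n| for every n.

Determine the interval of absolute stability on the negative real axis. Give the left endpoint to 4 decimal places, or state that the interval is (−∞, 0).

With y'=λy (z=hλ):
  y_{n+1} = y_n + z·[13/15·y_n + 2/15·y_{n+1}] ⇒ (1 − 2/15z)y_{n+1} = (1 + 13/15z)y_n
  R(z) = (1 + 13/15z)/(1 − 2/15z).

Solve |R(x)|<1 on ℝ⁻.
x=-1.76: |R|=0.4255
R=−1: 1+13/15x = −1+2/15x ⇒ -11/15x=2 ⇒ x=2/(-11/15)=-2.7273
Confirm numerically:
  x=-2.446: |R|=0.84446 <1
  x=-2.401: |R|=0.81876 <1
  x=-1.448: |R|=0.21368 <1
  x=-1.222: |R|=0.05079 <1
  x=-3.092: |R|=1.18939 >1
  x=-3.056: |R|=1.17128 >1
  x=-2.765: |R|=1.02021 >1
So |R|<1 on (-2.7273, 0).

(-2.7273, 0).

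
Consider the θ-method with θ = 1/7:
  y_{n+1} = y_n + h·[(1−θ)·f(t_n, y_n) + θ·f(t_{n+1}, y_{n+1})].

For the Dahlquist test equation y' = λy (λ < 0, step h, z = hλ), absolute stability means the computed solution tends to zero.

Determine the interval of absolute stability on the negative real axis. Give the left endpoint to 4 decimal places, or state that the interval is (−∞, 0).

(-2.8000, 0).

Set f=λy, z=hλ:
  y_{n+1} = y_n + z·[6/7·y_n + 1/7·y_{n+1}] ⇒ (1 − 1/7z)y_{n+1} = (1 + 6/7z)y_n
  R(z) = (1 + 6/7z)/(1 − 1/7z).

Find x<0 with |R(x)|<1.
x=-1.66: |R|=0.3418
R=−1: 1+6/7x = −1+1/7x ⇒ -5/7x=2 ⇒ x=2/(-5/7)=-2.8000
Confirm numerically:
  x=-2.593: |R|=0.89211 <1
  x=-2.221: |R|=0.68604 <1
  x=-2.146: |R|=0.64247 <1
  x=-1.997: |R|=0.55374 <1
  x=-3.285: |R|=1.23578 >1
  x=-3.132: |R|=1.16384 >1
  x=-3.108: |R|=1.15235 >1
Interval (-2.8000, 0).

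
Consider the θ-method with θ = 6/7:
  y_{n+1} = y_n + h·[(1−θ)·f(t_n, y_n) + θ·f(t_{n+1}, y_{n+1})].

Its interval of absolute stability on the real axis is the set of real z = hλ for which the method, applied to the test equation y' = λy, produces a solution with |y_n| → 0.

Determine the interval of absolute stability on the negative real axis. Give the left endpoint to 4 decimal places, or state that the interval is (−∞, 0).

unbounded; (−∞, 0).

Set f=λy, z=hλ:
  y_{n+1} = y_n + z·[1/7·y_n + 6/7·y_{n+1}] ⇒ (1 − 6/7z)y_{n+1} = (1 + 1/7z)y_n
  so R(z) = (1 + 1/7z)/(1 − 6/7z).

Boundary: |R(x)|=1, x<0.
x=-1.29: |R|=0.3874
x=-2: |R|=0.2632
x=-10: |R|=0.0448
x=-100: |R|=0.1532
θ=6/7≥1/2 ⇒ |1+1/7x|<|1−6/7x| ∀x<0 ⇒ unbounded interval.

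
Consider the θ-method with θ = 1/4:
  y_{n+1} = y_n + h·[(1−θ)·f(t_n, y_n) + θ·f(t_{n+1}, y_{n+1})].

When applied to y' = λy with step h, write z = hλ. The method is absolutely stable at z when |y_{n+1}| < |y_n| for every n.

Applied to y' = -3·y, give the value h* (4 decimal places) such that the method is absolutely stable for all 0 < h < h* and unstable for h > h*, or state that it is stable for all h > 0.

(-4.0000,0); λ=-3 ⇒ h* = (4)/3 = 1.3333.

On y'=λy, z=hλ:
  y_{n+1} = y_n + z·[3/4·y_n + 1/4·y_{n+1}] ⇒ (1 − 1/4z)y_{n+1} = (1 + 3/4z)y_n
  so R(z) = (1 + 3/4z)/(1 − 1/4z).

Solve |R(x)|<1 on ℝ⁻.
x=-0.76: |R|=0.3613
R=−1: 1+3/4x = −1+1/4x ⇒ -1/2x=2 ⇒ x=2/(-1/2)=-4.0000
Confirm numerically:
  x=-3.743: |R|=0.93362 <1
  x=-2.920: |R|=0.68786 <1
  x=-2.662: |R|=0.59832 <1
  x=-4.417: |R|=1.09909 >1
  x=-4.339: |R|=1.08130 >1
Interval (-4.0000, 0).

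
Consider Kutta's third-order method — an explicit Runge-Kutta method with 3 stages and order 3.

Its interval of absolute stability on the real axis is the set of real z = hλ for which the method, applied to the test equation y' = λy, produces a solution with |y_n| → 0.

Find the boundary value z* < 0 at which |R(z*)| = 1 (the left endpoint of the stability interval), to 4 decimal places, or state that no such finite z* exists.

With y'=λy (z=hλ):
  order 3, 3-stage ⇒ R(z)=1+z+z^2/2+z^3/6
  (e.g. R(-1.48)=0.07490, |R|=0.07490)

Find x<0 with |R(x)|<1.
x=-1.48: |R|=0.0749
|R(-2.36)|=0.7659 |R(-2.07)|=0.4058 |R(-1.59)|=0.0041
Bisect:
  x_lo=-3.1576 |R|=2.4196  x_hi=-0.2880 |R|=0.7495
  mid=-1.72284 |R|=0.09103 →hi
  mid=-2.44024 |R|=0.88470 →hi
  mid=-2.79894 |R|=1.53642 →lo
  mid=-2.61959 |R|=1.18451 →lo
  mid=-2.52991 |R|=1.02845 →lo
  mid=-2.48507 |R|=0.95508 →hi
  mid=-2.50749 |R|=0.99139 →hi
  mid=-2.51870 |R|=1.00982 →lo
  mid=-2.51310 |R|=1.00058 →lo
  mid=-2.51030 |R|=0.99598 →hi
  ...
  [-2.51275,-2.51257] ⇒ x*=-2.5127
Stable set (-2.5127, 0).

left endpoint -2.5127.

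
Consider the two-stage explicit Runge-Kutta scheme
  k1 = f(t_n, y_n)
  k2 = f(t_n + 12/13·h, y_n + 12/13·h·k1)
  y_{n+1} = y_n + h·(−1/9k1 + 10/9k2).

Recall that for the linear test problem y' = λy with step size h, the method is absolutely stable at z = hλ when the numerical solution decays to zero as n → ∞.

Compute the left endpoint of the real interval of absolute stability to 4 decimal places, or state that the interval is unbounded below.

z* = -0.9750.

Set f=λy, z=hλ:
  k1=λy_n ⇒ h·k1=z·y_n;  k2=λ(1+12/13z)y_n ⇒ h·k2=z(1+12/13z)y_n
  y_{n+1}/y_n = 1 − 1/9z + 10/9z(1+12/13z) = 1 + z + 40/39z²
  so R(z) = 1 + z + 40/39z².

Find x<0 with |R(x)|<1.
x=-0.77: |R|=0.8381
R=1: x+40/39x²=0 ⇒ x=−39/40=-0.9750; min R=1−1/(4·40/39)=0.7562>−1
Confirm numerically:
  x=-0.861: |R|=0.89933 <1
  x=-0.600: |R|=0.76923 <1
  x=-0.474: |R|=0.75644 <1
  x=-1.527: |R|=1.86452 >1
  x=-1.198: |R|=1.27400 >1
  x=-1.024: |R|=1.05146 >1
Interval (-0.9750, 0).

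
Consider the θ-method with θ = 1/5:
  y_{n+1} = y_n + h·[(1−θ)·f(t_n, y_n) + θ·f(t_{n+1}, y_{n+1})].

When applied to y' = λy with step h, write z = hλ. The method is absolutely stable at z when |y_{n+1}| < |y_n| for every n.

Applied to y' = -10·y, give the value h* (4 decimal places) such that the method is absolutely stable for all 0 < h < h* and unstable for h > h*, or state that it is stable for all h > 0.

With y'=λy (z=hλ):
  y_{n+1} = y_n + z·[4/5·y_n + 1/5·y_{n+1}] ⇒ (1 − 1/5z)y_{n+1} = (1 + 4/5z)y_n
  Hence R(z) = (1 + 4/5z)/(1 − 1/5z).

Find x<0 with |R(x)|<1.
x=-1.53: |R|=0.1715
R=−1: 1+4/5x = −1+1/5x ⇒ -3/5x=2 ⇒ x=2/(-3/5)=-3.3333
Confirm numerically:
  x=-2.831: |R|=0.80756 <1
  x=-2.644: |R|=0.72946 <1
  x=-2.076: |R|=0.46693 <1
  x=-1.495: |R|=0.15089 <1
  x=-3.546: |R|=1.07465 >1
  x=-3.545: |R|=1.07431 >1
  x=-3.393: |R|=1.02133 >1
Stable set (-3.3333, 0).

(-3.3333,0); λ=-10 ⇒ h* = (10/3)/10 = 0.3333.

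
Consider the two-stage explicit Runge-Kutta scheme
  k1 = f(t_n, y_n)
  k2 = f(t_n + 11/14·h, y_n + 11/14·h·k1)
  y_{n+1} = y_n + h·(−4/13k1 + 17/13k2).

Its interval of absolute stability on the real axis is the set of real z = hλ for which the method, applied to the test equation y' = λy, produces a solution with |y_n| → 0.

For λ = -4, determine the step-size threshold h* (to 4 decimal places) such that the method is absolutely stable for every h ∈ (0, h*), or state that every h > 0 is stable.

(-0.9733,0); λ=-4 ⇒ h* = (182/187)/4 = 0.2433.

Test eqn y'=λy, z=hλ:
  k1=λy_n ⇒ h·k1=z·y_n;  k2=λ(1+11/14z)y_n ⇒ h·k2=z(1+11/14z)y_n
  y_{n+1}/y_n = 1 − 4/13z + 17/13z(1+11/14z) = 1 + z + 187/182z²
  R(z) = 1 + z + 187/182z².

Solve |R(x)|<1 on ℝ⁻.
x=-0.81: |R|=0.8641
R=1: x+187/182x²=0 ⇒ x=−182/187=-0.9733; min R=1−1/(4·187/182)=0.7567>−1
Confirm numerically:
  x=-0.823: |R|=0.87294 <1
  x=-0.782: |R|=0.84632 <1
  x=-0.709: |R|=0.80749 <1
  x=-0.591: |R|=0.76788 <1
  x=-1.497: |R|=1.80558 >1
  x=-1.005: |R|=1.03277 >1
  x=-1.000: |R|=1.02747 >1
Interval (-0.9733, 0).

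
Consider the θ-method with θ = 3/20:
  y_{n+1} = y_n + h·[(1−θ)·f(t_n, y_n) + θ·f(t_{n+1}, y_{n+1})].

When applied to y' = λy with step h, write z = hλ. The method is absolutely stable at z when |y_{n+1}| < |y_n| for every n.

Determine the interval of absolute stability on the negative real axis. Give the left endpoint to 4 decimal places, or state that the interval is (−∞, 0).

On y'=λy, z=hλ:
  y_{n+1} = y_n + z·[17/20·y_n + 3/20·y_{n+1}] ⇒ (1 − 3/20z)y_{n+1} = (1 + 17/20z)y_n
  so R(z) = (1 + 17/20z)/(1 − 3/20z).

Find x<0 with |R(x)|<1.
x=-1.01: |R|=0.1229
R=−1: 1+17/20x = −1+3/20x ⇒ -7/10x=2 ⇒ x=2/(-7/10)=-2.8571
Confirm numerically:
  x=-2.457: |R|=0.79533 <1
  x=-2.245: |R|=0.67945 <1
  x=-2.133: |R|=0.61597 <1
  x=-1.810: |R|=0.42352 <1
  x=-3.018: |R|=1.07751 >1
  x=-3.003: |R|=1.07039 >1
Interval (-2.8571, 0).

(-2.8571, 0).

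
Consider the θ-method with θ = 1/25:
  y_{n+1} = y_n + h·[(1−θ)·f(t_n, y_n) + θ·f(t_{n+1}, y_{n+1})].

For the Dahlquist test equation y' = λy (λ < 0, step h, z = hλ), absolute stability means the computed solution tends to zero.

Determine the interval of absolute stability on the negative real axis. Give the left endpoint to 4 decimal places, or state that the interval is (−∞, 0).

(-2.1739, 0).

On y'=λy, z=hλ:
  y_{n+1} = y_n + z·[24/25·y_n + 1/25·y_{n+1}] ⇒ (1 − 1/25z)y_{n+1} = (1 + 24/25z)y_n
  so R(z) = (1 + 24/25z)/(1 − 1/25z).

Find x<0 with |R(x)|<1.
x=-1.62: |R|=0.5214
R=−1: 1+24/25x = −1+1/25x ⇒ -23/25x=2 ⇒ x=2/(-23/25)=-2.1739
Confirm numerically:
  x=-1.613: |R|=0.51524 <1
  x=-1.480: |R|=0.39728 <1
  x=-1.450: |R|=0.37051 <1
  x=-2.735: |R|=1.46530 >1
  x=-2.734: |R|=1.46448 >1
  x=-2.266: |R|=1.07768 >1
Interval (-2.1739, 0).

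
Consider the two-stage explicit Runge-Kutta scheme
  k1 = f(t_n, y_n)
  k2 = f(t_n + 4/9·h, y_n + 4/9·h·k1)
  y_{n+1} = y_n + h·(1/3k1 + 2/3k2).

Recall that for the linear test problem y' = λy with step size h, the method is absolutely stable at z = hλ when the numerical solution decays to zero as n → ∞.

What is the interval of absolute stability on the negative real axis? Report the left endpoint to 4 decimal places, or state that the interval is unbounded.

z∈(-3.3750,0).

With y'=λy (z=hλ):
  k1=λy_n ⇒ h·k1=z·y_n;  k2=λ(1+4/9z)y_n ⇒ h·k2=z(1+4/9z)y_n
  y_{n+1}/y_n = 1 + 1/3z + 2/3z(1+4/9z) = 1 + z + 8/27z²
  Hence R(z) = 1 + z + 8/27z².

Solve |R(x)|<1 on ℝ⁻.
x=-1.6: |R|=0.1585
R=1: x+8/27x²=0 ⇒ x=−27/8=-3.3750; min R=1−1/(4·8/27)=0.1562>−1
Confirm numerically:
  x=-2.141: |R|=0.21719 <1
  x=-2.047: |R|=0.19454 <1
  x=-1.503: |R|=0.16634 <1
  x=-3.886: |R|=1.58837 >1
  x=-3.519: |R|=1.15014 >1
  x=-3.518: |R|=1.14906 >1
Interval (-3.3750, 0).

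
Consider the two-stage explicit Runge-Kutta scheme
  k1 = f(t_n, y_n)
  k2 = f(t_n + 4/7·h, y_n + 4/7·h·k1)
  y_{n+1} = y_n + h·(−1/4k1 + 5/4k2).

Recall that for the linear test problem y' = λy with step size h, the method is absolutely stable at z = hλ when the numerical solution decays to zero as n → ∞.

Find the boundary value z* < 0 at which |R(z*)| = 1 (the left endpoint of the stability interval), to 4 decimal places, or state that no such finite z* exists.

left endpoint -1.4000.

Set f=λy, z=hλ:
  k1=λy_n ⇒ h·k1=z·y_n;  k2=λ(1+4/7z)y_n ⇒ h·k2=z(1+4/7z)y_n
  y_{n+1}/y_n = 1 − 1/4z + 5/4z(1+4/7z) = 1 + z + 5/7z²
  R(z) = 1 + z + 5/7z².

Need |R(x)|<1, x<0.
x=-0.66: |R|=0.6511
R=1: x+5/7x²=0 ⇒ x=−7/5=-1.4000; min R=1−1/(4·5/7)=0.6500>−1
Confirm numerically:
  x=-1.156: |R|=0.79853 <1
  x=-1.094: |R|=0.76088 <1
  x=-0.903: |R|=0.67944 <1
  x=-1.846: |R|=1.58808 >1
  x=-1.510: |R|=1.11864 >1
Stable set (-1.4000, 0).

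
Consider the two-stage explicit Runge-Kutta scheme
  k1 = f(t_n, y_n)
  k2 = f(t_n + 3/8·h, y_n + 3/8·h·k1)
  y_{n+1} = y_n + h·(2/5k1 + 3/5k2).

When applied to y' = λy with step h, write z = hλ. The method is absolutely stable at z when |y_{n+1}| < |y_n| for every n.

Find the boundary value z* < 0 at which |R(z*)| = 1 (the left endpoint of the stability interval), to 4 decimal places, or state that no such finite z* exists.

With y'=λy (z=hλ):
  k1=λy_n ⇒ h·k1=z·y_n;  k2=λ(1+3/8z)y_n ⇒ h·k2=z(1+3/8z)y_n
  y_{n+1}/y_n = 1 + 2/5z + 3/5z(1+3/8z) = 1 + z + 9/40z²
  Hence R(z) = 1 + z + 9/40z².

Boundary: |R(x)|=1, x<0.
x=-1.59: |R|=0.0212
R=1: x+9/40x²=0 ⇒ x=−40/9=-4.4444; min R=1−1/(4·9/40)=-0.1111>−1
Confirm numerically:
  x=-4.280: |R|=0.84164 <1
  x=-3.688: |R|=0.37230 <1
  x=-3.015: |R|=0.03030 <1
  x=-2.618: |R|=0.07587 <1
  x=-5.018: |R|=1.64757 >1
  x=-4.681: |R|=1.24915 >1
Interval (-4.4444, 0).

left endpoint -4.4444.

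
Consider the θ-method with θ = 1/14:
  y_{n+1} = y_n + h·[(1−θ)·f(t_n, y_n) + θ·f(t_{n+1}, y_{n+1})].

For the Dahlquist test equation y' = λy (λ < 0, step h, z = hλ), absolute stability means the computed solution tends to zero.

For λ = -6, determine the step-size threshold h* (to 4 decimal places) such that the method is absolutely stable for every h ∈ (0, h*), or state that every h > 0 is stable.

Set f=λy, z=hλ:
  y_{n+1} = y_n + z·[13/14·y_n + 1/14·y_{n+1}] ⇒ (1 − 1/14z)y_{n+1} = (1 + 13/14z)y_n
  so R(z) = (1 + 13/14z)/(1 − 1/14z).

Solve |R(x)|<1 on ℝ⁻.
x=-1.17: |R|=0.0798
R=−1: 1+13/14x = −1+1/14x ⇒ -6/7x=2 ⇒ x=2/(-6/7)=-2.3333
Confirm numerically:
  x=-2.013: |R|=0.75995 <1
  x=-1.946: |R|=0.70852 <1
  x=-1.405: |R|=0.27686 <1
  x=-2.876: |R|=1.38587 >1
  x=-2.638: |R|=1.21974 >1
  x=-2.424: |R|=1.06624 >1
Stable set (-2.3333, 0).

(-2.3333,0); λ=-6 ⇒ h* = (7/3)/6 = 0.3889.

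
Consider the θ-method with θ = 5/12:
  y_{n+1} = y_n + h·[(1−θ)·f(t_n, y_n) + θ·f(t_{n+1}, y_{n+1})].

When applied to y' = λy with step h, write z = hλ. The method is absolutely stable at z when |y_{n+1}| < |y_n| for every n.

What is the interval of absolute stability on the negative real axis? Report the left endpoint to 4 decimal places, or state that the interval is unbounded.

On y'=λy, z=hλ:
  y_{n+1} = y_n + z·[7/12·y_n + 5/12·y_{n+1}] ⇒ (1 − 5/12z)y_{n+1} = (1 + 7/12z)y_n
  R(z) = (1 + 7/12z)/(1 − 5/12z).

Solve |R(x)|<1 on ℝ⁻.
x=-0.78: |R|=0.4113
R=−1: 1+7/12x = −1+5/12x ⇒ -1/6x=2 ⇒ x=2/(-1/6)=-12.0000
Confirm numerically:
  x=-11.723: |R|=0.99215 <1
  x=-8.524: |R|=0.87272 <1
  x=-7.853: |R|=0.83821 <1
  x=-6.352: |R|=0.74186 <1
  x=-12.522: |R|=1.01399 >1
  x=-12.211: |R|=1.00578 >1
Stable set (-12.0000, 0).

z∈(-12.0000,0).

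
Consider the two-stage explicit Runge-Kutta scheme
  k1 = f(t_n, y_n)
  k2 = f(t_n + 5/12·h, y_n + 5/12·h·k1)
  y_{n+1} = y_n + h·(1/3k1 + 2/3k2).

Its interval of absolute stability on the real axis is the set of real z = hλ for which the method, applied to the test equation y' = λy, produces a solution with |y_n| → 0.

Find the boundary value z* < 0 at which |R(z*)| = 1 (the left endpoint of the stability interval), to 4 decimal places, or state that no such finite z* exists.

On y'=λy, z=hλ:
  k1=λy_n ⇒ h·k1=z·y_n;  k2=λ(1+5/12z)y_n ⇒ h·k2=z(1+5/12z)y_n
  y_{n+1}/y_n = 1 + 1/3z + 2/3z(1+5/12z) = 1 + z + 5/18z²
  so R(z) = 1 + z + 5/18z².

Find x<0 with |R(x)|<1.
x=-1.12: |R|=0.2284
R=1: x+5/18x²=0 ⇒ x=−18/5=-3.6000; min R=1−1/(4·5/18)=0.1000>−1
Confirm numerically:
  x=-3.137: |R|=0.59655 <1
  x=-2.703: |R|=0.32650 <1
  x=-1.497: |R|=0.12550 <1
  x=-4.099: |R|=1.56817 >1
  x=-3.939: |R|=1.37092 >1
  x=-3.651: |R|=1.05172 >1
So |R|<1 on (-3.6000, 0).

z* = -3.6000.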